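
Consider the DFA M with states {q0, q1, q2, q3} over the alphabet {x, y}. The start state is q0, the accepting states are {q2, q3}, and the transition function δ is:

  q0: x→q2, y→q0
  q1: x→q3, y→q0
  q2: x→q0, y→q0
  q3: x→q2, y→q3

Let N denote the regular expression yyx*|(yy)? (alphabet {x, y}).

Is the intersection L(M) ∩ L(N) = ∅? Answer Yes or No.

No

The string yyx is accepted by both M and N.
Hence L(M) ∩ L(N) ≠ ∅.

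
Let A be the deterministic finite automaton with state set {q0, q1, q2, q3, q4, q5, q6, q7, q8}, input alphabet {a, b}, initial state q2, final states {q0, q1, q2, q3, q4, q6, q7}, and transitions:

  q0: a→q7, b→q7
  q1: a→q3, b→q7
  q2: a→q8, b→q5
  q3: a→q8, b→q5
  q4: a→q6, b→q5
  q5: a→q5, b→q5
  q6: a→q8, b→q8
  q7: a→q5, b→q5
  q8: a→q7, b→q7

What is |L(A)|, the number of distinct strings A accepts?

3

The useful subgraph on states {q2, q7, q8} is acyclic, so L(A) is finite; the longest accepting path visits 3 useful states, giving maximum string length 2.
Counting accepting paths from q2 by length: 1 of length 0, 2 of length 2. Total 3.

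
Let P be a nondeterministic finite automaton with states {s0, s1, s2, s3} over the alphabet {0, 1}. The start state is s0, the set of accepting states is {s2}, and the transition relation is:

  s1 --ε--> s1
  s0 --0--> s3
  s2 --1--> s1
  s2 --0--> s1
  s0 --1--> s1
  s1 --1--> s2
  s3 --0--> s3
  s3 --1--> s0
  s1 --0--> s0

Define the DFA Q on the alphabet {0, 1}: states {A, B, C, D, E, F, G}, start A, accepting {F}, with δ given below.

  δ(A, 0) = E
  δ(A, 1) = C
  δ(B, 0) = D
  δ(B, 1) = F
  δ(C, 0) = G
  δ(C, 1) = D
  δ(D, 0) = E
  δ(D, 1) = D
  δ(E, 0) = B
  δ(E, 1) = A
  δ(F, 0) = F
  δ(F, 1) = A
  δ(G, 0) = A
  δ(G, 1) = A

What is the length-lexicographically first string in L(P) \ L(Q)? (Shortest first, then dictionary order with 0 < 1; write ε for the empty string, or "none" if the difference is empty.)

11

The string 11 is accepted by P but not by Q.
No shorter string lies in the difference, and 11 is the lexicographically first length-2 string in L(P) \ L(Q).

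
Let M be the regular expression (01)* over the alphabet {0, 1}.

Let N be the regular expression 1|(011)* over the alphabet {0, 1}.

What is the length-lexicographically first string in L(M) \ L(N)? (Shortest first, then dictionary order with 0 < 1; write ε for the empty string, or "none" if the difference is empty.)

01

The string 01 is accepted by M but not by N.
No shorter string lies in the difference, and 01 is the lexicographically first length-2 string in L(M) \ L(N).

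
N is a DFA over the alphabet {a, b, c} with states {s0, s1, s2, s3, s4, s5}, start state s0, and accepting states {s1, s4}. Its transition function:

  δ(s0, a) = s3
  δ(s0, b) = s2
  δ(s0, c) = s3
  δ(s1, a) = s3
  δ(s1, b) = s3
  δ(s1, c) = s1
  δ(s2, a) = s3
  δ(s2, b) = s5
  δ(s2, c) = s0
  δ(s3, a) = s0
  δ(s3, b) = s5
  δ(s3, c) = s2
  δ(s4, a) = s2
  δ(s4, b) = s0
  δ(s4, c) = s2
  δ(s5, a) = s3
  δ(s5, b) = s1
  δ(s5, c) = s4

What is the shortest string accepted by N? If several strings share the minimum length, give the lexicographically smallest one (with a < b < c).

abb

A breadth-first search from s0 reaches an accepting state first via the path s0 → s3 → s5 → s1 on input abb.
No string of length < 3 is accepted (BFS exhausts all shorter strings without reaching an accepting state), and abb is the lexicographically least accepting string of length 3.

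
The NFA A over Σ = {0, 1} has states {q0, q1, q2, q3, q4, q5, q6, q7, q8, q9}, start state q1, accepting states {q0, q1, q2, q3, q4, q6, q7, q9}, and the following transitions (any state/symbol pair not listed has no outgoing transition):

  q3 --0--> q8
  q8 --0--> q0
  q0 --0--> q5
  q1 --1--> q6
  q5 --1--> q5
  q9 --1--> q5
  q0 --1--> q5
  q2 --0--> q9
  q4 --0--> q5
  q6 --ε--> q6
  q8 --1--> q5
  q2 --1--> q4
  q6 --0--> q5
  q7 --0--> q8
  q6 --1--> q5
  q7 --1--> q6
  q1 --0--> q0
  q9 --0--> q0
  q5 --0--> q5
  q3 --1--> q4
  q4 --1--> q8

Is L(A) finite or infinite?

The useful states (reachable from q1 and able to reach an accepting state) are {q0, q1, q6}.
Restricted to these states the transition graph has no cycle, so every accepting path has bounded length and L is finite.

finite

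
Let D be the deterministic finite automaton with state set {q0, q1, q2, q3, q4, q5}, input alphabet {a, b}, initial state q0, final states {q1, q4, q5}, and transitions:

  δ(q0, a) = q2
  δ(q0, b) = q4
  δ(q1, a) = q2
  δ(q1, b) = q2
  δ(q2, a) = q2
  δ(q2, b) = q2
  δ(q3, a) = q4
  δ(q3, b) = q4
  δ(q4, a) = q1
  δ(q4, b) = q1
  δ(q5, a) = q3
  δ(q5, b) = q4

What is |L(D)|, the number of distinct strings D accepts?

3

The useful subgraph on states {q0, q1, q4} is acyclic, so L(D) is finite; the longest accepting path visits 3 useful states, giving maximum string length 2.
Counting accepting paths from q0 by length: 1 of length 1, 2 of length 2. Total 3.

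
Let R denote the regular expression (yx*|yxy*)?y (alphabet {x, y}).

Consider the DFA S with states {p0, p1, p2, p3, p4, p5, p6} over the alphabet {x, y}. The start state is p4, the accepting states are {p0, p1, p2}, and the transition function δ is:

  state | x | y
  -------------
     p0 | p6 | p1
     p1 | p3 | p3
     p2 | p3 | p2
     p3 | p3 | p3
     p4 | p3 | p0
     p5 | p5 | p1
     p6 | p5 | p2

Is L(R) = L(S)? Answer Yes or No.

Converting the expression R to a DFA (subset construction, then merging equivalent states) gives the minimal DFA with states {r0, r1, r2, r3, r4, r5, r6}, start state r0, accepting states {r2, r4, r6} and transitions r0: x→r1, y→r2; r1: x→r1, y→r1; r2: x→r3, y→r4; r3: x→r5, y→r6; r4: x→r1, y→r1; r5: x→r5, y→r4; r6: x→r1, y→r6.
Exploring the product automaton R × S from the start pair (r0, p4), following both machines on each input symbol, reaches 7 state pairs: (r0, p4), (r1, p3), (r2, p0), (r3, p6), (r4, p1), (r5, p5), (r6, p2).
R accepts in {r2, r4, r6} and S accepts in {p0, p1, p2}. In every reachable pair the two components are either both accepting — (r2, p0), (r4, p1), (r6, p2) — or both non-accepting, so no string is accepted by exactly one of the machines: L(R) \ L(S) and L(S) \ L(R) are both empty.
Hence every string is accepted by R iff it is accepted by S, and the two languages coincide.

Yes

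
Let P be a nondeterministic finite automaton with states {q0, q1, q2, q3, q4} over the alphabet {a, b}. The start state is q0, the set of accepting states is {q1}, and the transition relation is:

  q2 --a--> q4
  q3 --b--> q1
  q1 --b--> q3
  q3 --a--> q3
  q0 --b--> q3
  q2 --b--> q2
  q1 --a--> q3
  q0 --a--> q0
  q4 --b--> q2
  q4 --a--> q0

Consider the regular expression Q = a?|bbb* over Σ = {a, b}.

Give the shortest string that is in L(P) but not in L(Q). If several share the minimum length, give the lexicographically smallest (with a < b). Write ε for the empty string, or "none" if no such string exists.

The string abb is accepted by P but not by Q.
No shorter string lies in the difference, and abb is the lexicographically first length-3 string in L(P) \ L(Q).

abb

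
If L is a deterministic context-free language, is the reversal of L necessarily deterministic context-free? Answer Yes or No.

No

L = {c bⁿaⁿ : n≥0} ∪ {d b²ⁿaⁿ : n≥0} is a DCFL: the first symbol tells a deterministic PDA whether to pop one or two b's per a. Its reversal Lᴿ = {aⁿbⁿ c : n≥0} ∪ {aⁿb²ⁿ d : n≥0} is not. DCFLs are closed under right quotient by regular languages, and Lᴿ/{c, d} = {aⁿbⁿ : n≥0} ∪ {aⁿb²ⁿ : n≥0} — the standard context-free language accepted by no deterministic PDA (intuitively the machine would have to commit to a b-to-a ratio before the distinguishing marker arrives; formally, a DPDA for it would have a single run on aⁿb²ⁿ, accepting after the prefix aⁿbⁿ and accepting again after n more b's; an ordinary PDA that simulates it on a's and b's and, at any moment when it is accepting, may switch to reading only a fresh letter e while feeding each e to the simulation as a b, would accept aⁱbʲeᵏ (k≥1) exactly when both aⁱbʲ and aⁱbʲ⁺ᵏ are in the language, i.e. its language intersected with the regular set a*b*e⁺ would be exactly {aⁿbⁿeⁿ : n≥1} — impossible, since context-free languages are closed under intersection with regular sets and {aⁿbⁿeⁿ} is not context-free). So Lᴿ cannot be a DCFL.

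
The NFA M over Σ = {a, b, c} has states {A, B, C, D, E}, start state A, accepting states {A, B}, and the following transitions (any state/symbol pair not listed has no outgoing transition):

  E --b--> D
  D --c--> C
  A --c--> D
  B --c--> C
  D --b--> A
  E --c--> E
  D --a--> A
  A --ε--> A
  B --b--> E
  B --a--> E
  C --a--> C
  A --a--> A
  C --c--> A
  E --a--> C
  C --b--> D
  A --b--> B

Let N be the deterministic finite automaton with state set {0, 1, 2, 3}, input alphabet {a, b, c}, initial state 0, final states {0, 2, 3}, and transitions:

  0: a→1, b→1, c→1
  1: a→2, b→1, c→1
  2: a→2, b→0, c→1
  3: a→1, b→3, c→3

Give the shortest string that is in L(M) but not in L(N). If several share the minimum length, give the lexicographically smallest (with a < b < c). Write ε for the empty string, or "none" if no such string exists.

a

The string a is accepted by M but not by N.
No shorter string lies in the difference, and a is the lexicographically first length-1 string in L(M) \ L(N).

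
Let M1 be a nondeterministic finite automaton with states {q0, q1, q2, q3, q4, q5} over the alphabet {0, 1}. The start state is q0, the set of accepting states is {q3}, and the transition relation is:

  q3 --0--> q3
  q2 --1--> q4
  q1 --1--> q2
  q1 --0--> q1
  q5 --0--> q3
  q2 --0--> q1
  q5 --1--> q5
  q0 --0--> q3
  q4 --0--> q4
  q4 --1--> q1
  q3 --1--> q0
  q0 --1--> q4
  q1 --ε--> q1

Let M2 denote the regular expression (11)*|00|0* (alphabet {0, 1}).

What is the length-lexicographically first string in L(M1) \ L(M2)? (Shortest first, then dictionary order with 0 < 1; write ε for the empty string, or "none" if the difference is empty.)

The string 010 is accepted by M1 but not by M2.
No shorter string lies in the difference, and 010 is the lexicographically first length-3 string in L(M1) \ L(M2).

010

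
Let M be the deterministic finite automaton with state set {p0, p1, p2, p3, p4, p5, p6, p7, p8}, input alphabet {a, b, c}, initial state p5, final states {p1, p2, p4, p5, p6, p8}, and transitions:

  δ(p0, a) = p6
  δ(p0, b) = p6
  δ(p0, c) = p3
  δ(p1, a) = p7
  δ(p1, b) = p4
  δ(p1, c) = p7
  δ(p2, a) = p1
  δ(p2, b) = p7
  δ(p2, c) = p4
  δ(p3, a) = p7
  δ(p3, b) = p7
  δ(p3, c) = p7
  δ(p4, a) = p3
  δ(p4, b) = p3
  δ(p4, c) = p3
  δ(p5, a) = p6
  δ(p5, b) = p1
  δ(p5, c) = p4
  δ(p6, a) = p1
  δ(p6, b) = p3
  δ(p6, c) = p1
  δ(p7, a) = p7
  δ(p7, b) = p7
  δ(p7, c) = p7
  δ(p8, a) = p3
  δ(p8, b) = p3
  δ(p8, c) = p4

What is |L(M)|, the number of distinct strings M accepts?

9

The useful subgraph on states {p1, p4, p5, p6} is acyclic, so L(M) is finite; the longest accepting path visits 4 useful states, giving maximum string length 3.
Counting accepting paths from p5 by length: 1 of length 0, 3 of length 1, 3 of length 2, 2 of length 3. Total 9.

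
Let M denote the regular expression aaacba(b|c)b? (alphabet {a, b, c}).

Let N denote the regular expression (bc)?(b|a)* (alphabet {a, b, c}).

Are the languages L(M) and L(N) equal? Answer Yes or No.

No

The string aaacbab is accepted by M but rejected by N.
So L(M) ≠ L(N).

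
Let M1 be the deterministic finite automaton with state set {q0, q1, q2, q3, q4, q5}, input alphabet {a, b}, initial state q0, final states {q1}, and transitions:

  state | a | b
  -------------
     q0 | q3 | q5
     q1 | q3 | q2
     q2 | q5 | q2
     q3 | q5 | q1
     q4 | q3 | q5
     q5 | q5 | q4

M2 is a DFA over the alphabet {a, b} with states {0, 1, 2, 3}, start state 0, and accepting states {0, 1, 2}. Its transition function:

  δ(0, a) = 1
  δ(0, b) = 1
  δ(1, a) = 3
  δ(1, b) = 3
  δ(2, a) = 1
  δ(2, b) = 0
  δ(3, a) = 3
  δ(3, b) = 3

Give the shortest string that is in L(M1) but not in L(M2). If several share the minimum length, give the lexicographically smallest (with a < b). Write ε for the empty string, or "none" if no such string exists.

ab

The string ab is accepted by M1 but not by M2.
No shorter string lies in the difference, and ab is the lexicographically first length-2 string in L(M1) \ L(M2).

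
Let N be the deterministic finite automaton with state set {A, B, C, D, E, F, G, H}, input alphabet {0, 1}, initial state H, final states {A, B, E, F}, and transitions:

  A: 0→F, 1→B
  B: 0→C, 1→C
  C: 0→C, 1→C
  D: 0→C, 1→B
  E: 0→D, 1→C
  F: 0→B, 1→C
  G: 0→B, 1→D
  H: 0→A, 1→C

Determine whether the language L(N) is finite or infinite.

finite

The useful states (reachable from H and able to reach an accepting state) are {A, B, F, H}.
Restricted to these states the transition graph has no cycle, so every accepting path has bounded length and L is finite.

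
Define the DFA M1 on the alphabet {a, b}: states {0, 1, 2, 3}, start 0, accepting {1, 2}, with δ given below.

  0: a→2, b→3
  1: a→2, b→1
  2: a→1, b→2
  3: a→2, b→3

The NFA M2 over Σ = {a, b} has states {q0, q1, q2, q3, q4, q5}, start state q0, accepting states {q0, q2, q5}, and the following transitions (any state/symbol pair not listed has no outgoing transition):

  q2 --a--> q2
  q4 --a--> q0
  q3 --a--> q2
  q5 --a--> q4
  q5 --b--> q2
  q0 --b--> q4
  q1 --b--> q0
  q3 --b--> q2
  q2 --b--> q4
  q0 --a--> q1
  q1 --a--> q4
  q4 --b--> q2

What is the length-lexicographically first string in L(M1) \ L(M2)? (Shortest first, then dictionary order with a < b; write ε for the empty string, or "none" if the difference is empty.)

a

The string a is accepted by M1 but not by M2.
No shorter string lies in the difference, and a is the lexicographically first length-1 string in L(M1) \ L(M2).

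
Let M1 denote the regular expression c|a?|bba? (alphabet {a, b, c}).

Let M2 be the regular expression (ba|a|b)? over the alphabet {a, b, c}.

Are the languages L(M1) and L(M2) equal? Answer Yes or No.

The string c is accepted by M1 but rejected by M2.
So L(M1) ≠ L(M2).

No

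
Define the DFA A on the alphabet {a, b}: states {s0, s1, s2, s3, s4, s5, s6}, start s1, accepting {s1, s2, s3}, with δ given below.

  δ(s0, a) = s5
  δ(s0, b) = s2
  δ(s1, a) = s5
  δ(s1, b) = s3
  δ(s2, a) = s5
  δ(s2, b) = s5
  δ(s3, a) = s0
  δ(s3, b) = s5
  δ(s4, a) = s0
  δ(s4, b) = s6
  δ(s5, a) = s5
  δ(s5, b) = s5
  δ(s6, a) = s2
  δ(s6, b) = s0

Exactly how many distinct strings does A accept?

The useful subgraph on states {s0, s1, s2, s3} is acyclic, so L(A) is finite; the longest accepting path visits 4 useful states, giving maximum string length 3.
Counting accepting paths from s1 by length: 1 of length 0, 1 of length 1, 1 of length 3. Total 3.

3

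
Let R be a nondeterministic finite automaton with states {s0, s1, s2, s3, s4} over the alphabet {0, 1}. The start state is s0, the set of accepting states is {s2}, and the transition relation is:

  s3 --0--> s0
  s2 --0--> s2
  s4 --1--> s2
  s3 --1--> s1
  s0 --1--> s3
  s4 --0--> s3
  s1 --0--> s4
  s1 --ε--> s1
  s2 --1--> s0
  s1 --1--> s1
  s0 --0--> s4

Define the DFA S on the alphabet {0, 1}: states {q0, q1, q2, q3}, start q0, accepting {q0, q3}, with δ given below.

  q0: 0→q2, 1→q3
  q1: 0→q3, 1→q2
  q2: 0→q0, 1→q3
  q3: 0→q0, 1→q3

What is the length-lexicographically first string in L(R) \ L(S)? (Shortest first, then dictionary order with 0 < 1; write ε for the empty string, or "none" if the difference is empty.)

The string 0100 is accepted by R but not by S.
No shorter string lies in the difference, and 0100 is the lexicographically first length-4 string in L(R) \ L(S).

0100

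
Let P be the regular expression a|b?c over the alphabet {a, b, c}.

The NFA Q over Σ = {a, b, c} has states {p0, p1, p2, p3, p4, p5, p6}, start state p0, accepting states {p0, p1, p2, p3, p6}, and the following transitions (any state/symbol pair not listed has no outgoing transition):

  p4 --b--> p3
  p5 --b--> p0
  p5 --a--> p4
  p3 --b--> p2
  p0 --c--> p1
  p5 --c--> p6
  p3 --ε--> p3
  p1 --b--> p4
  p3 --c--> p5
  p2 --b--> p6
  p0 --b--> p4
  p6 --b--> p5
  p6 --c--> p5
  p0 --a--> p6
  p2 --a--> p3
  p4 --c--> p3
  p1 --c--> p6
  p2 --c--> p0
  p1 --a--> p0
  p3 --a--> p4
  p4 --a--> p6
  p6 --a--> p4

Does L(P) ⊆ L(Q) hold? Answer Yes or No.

Converting the expression P to a DFA (subset construction, then merging equivalent states) gives the minimal DFA with states {r0, r1, r2, r3}, start state r0, accepting states {r1} and transitions r0: a→r1, b→r2, c→r1; r1: a→r3, b→r3, c→r3; r2: a→r3, b→r3, c→r1; r3: a→r3, b→r3, c→r3.
Exploring the product automaton P × Q from the start pair (r0, p0), following both machines on each input symbol, reaches 12 state pairs: (r0, p0), (r1, p6), (r2, p4), (r1, p1), (r3, p4), (r3, p5), (r3, p6), (r3, p3), (r1, p3), (r3, p0), (r3, p2), (r3, p1).
P accepts in {r1} and Q accepts in {p0, p1, p2, p3, p6}. The reachable pairs whose P-component is accepting are (r1, p6), (r1, p1), (r1, p3); in each of them the Q-component is accepting too, so the product for L(P) \ L(Q) (P-component accepting, Q-component rejecting) has no reachable accepting pair and the difference is empty.
Hence every string in L(P) is also in L(Q).

Yes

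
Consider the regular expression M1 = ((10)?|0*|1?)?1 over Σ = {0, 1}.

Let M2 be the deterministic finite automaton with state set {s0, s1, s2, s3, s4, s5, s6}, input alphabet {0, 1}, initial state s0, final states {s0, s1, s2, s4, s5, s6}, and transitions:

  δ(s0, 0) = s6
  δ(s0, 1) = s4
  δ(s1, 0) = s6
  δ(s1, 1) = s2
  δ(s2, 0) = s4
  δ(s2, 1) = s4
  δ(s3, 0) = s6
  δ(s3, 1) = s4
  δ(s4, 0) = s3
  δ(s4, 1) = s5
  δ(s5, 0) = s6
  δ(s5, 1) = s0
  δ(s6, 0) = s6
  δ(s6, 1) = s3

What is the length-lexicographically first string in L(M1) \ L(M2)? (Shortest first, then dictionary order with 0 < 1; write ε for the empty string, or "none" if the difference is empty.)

The string 01 is accepted by M1 but not by M2.
No shorter string lies in the difference, and 01 is the lexicographically first length-2 string in L(M1) \ L(M2).

01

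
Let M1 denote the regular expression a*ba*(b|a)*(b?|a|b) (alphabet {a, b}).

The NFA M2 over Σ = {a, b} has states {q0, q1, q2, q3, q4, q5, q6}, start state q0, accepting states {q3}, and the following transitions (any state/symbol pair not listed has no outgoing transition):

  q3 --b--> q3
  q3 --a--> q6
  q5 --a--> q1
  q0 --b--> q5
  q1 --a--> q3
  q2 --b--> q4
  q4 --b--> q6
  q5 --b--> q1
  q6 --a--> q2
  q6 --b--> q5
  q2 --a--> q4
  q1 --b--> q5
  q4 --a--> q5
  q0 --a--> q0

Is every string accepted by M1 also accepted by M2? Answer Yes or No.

The string b is in L(M1) but not in L(M2).
So L(M1) ⊄ L(M2).

No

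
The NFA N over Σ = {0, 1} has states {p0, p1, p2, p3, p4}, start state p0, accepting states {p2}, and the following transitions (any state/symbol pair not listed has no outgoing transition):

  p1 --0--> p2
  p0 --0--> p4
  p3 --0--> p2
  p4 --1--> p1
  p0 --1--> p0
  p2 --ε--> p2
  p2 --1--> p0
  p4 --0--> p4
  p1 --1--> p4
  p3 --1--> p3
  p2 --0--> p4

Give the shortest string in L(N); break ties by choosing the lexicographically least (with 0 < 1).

010

A breadth-first search from p0 reaches an accepting state first via the path p0 → p4 → p1 → p2 on input 010.
No string of length < 3 is accepted (BFS exhausts all shorter strings without reaching an accepting state), and 010 is the lexicographically least accepting string of length 3.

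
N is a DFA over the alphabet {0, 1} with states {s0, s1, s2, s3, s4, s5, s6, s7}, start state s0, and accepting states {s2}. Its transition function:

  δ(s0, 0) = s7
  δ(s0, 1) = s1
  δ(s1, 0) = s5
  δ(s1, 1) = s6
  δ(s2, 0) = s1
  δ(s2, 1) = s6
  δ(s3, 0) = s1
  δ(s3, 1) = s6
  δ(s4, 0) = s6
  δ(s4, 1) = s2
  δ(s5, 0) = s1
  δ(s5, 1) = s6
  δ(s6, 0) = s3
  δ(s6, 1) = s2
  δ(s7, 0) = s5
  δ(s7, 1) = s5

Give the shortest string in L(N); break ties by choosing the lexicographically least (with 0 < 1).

A breadth-first search from s0 reaches an accepting state first via the path s0 → s1 → s6 → s2 on input 111.
No string of length < 3 is accepted (BFS exhausts all shorter strings without reaching an accepting state), and 111 is the lexicographically least accepting string of length 3.

111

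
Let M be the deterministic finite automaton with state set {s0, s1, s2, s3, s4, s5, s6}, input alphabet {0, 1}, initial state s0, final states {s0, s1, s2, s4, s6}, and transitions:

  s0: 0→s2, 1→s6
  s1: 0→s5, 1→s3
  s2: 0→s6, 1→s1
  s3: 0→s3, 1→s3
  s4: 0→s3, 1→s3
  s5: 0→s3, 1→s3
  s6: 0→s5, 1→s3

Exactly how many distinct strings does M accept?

The useful subgraph on states {s0, s1, s2, s6} is acyclic, so L(M) is finite; the longest accepting path visits 3 useful states, giving maximum string length 2.
Counting accepting paths from s0 by length: 1 of length 0, 2 of length 1, 2 of length 2. Total 5.

5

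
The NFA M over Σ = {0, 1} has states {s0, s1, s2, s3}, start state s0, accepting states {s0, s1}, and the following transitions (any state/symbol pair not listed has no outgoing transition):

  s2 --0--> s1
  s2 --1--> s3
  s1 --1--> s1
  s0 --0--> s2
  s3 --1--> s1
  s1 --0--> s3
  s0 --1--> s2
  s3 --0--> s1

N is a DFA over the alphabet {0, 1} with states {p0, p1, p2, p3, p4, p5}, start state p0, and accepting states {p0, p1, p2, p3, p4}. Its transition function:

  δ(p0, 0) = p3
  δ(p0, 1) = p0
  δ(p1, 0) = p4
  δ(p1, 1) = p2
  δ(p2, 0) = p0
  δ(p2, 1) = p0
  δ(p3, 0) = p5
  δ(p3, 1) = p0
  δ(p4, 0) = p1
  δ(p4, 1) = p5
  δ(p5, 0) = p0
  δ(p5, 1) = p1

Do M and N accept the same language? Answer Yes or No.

No

The string 00 is accepted by M but rejected by N.
So L(M) ≠ L(N).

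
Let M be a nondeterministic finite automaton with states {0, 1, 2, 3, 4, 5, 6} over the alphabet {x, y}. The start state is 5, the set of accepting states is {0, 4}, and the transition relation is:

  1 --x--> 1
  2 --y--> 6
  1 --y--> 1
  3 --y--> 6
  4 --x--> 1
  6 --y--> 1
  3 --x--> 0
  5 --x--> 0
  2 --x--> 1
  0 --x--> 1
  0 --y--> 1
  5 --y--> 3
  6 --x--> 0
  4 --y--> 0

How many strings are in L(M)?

3

The useful subgraph on states {0, 3, 5, 6} is acyclic, so L(M) is finite; the longest accepting path visits 4 useful states, giving maximum string length 3.
Counting accepting paths from 5 by length: 1 of length 1, 1 of length 2, 1 of length 3. Total 3.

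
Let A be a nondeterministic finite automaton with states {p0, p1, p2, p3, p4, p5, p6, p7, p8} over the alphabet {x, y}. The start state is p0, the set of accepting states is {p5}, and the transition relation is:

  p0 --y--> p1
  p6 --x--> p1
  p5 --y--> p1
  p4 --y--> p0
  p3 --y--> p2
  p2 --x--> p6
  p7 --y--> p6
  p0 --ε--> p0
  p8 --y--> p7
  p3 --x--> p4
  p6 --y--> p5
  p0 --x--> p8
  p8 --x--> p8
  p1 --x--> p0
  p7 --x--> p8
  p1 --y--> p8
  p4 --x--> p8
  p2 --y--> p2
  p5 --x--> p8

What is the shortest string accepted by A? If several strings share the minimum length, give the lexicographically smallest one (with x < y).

A breadth-first search from p0 reaches an accepting state first via the path p0 → p8 → p7 → p6 → p5 on input xyyy.
No string of length < 4 is accepted (BFS exhausts all shorter strings without reaching an accepting state), and xyyy is the lexicographically least accepting string of length 4.

xyyy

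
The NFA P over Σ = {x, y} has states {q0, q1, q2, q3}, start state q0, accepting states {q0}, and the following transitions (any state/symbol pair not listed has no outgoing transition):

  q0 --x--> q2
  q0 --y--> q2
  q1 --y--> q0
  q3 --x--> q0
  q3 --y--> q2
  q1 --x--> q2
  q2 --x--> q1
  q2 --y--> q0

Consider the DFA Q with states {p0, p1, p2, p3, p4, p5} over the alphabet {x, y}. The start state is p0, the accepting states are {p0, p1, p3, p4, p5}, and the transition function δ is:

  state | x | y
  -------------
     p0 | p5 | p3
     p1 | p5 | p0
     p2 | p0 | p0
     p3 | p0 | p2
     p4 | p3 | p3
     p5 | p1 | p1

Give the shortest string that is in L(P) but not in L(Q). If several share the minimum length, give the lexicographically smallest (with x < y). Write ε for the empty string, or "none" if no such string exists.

The string yy is accepted by P but not by Q.
No shorter string lies in the difference, and yy is the lexicographically first length-2 string in L(P) \ L(Q).

yy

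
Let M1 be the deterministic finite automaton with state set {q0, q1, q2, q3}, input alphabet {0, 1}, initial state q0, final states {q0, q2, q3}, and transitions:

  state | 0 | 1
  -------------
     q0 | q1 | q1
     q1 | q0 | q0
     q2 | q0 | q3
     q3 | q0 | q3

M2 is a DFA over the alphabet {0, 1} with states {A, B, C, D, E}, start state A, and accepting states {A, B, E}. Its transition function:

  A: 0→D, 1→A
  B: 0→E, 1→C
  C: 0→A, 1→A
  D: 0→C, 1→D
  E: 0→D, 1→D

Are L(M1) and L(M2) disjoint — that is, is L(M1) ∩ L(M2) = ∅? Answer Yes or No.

No

The empty string ε is accepted by both M1 and M2.
Hence L(M1) ∩ L(M2) ≠ ∅.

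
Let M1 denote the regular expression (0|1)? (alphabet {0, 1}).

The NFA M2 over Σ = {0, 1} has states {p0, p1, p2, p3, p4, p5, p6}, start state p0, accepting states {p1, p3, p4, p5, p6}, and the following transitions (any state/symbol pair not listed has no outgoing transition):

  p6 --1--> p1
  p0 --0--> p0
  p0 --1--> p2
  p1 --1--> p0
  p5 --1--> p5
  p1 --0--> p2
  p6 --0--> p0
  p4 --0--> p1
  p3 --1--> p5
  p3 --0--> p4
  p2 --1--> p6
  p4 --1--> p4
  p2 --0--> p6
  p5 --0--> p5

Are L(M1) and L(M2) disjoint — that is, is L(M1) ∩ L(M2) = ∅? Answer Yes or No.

Converting the expression M1 to a DFA (subset construction, then merging equivalent states) gives the minimal DFA with states {r0, r1, r2}, start state r0, accepting states {r0, r1} and transitions r0: 0→r1, 1→r1; r1: 0→r2, 1→r2; r2: 0→r2, 1→r2.
Exploring the product automaton M1 × M2 from the start pair (r0, p0), following both machines on each input symbol, reaches 7 state pairs: (r0, p0), (r1, p0), (r1, p2), (r2, p0), (r2, p2), (r2, p6), (r2, p1).
M1 accepts in {r0, r1} and M2 accepts in {p1, p3, p4, p5, p6}; no reachable pair has both components accepting, so no string drives both machines to acceptance simultaneously and L(M1) ∩ L(M2) = ∅.
So no string is accepted by both, and the intersection is empty.

Yes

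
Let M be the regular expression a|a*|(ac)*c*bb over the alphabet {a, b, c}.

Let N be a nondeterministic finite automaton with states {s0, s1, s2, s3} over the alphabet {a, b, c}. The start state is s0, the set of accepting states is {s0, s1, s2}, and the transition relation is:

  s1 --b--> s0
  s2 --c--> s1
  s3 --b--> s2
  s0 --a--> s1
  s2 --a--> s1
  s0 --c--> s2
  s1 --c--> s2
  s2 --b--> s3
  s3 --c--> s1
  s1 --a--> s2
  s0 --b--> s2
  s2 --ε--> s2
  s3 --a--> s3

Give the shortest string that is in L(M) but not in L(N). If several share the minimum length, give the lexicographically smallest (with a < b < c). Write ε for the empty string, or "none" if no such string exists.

The string bb is accepted by M but not by N.
No shorter string lies in the difference, and bb is the lexicographically first length-2 string in L(M) \ L(N).

bb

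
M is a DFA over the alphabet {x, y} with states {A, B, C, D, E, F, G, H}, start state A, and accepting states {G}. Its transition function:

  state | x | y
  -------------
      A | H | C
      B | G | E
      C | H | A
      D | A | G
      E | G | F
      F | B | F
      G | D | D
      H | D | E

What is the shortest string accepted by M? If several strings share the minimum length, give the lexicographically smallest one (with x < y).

xxy

A breadth-first search from A reaches an accepting state first via the path A → H → D → G on input xxy.
No string of length < 3 is accepted (BFS exhausts all shorter strings without reaching an accepting state), and xxy is the lexicographically least accepting string of length 3.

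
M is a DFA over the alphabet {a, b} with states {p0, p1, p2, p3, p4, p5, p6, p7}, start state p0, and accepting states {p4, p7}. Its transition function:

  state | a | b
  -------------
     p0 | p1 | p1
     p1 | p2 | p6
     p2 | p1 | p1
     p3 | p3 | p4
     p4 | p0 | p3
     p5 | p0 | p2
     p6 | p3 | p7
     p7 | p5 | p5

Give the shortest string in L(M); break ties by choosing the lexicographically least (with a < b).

A breadth-first search from p0 reaches an accepting state first via the path p0 → p1 → p6 → p7 on input abb.
No string of length < 3 is accepted (BFS exhausts all shorter strings without reaching an accepting state), and abb is the lexicographically least accepting string of length 3.

abb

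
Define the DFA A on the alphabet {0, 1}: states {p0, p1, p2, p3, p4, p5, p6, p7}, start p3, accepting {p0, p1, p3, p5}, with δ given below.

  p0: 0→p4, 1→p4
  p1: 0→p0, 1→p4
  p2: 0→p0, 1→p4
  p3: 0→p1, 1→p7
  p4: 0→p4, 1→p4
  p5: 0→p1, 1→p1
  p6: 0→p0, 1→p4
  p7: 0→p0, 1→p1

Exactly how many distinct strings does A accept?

6

The useful subgraph on states {p0, p1, p3, p7} is acyclic, so L(A) is finite; the longest accepting path visits 4 useful states, giving maximum string length 3.
Counting accepting paths from p3 by length: 1 of length 0, 1 of length 1, 3 of length 2, 1 of length 3. Total 6.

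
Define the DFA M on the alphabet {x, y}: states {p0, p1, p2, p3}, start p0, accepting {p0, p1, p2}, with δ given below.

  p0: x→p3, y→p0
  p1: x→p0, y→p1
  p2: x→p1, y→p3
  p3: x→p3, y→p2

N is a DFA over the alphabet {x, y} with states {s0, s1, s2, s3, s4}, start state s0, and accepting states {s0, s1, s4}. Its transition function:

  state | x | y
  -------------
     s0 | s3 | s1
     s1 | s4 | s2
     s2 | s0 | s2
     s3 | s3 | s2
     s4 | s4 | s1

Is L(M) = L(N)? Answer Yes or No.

No

The string xy is accepted by M but rejected by N.
So L(M) ≠ L(N).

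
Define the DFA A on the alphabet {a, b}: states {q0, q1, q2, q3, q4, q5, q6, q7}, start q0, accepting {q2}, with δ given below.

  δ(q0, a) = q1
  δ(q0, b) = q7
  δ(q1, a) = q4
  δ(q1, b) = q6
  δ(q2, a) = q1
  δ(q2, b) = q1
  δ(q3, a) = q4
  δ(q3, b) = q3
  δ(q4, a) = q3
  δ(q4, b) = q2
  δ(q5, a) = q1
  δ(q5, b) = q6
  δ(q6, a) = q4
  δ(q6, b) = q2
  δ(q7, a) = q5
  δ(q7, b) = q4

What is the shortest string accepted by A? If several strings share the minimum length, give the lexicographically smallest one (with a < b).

A breadth-first search from q0 reaches an accepting state first via the path q0 → q1 → q4 → q2 on input aab.
No string of length < 3 is accepted (BFS exhausts all shorter strings without reaching an accepting state), and aab is the lexicographically least accepting string of length 3.

aab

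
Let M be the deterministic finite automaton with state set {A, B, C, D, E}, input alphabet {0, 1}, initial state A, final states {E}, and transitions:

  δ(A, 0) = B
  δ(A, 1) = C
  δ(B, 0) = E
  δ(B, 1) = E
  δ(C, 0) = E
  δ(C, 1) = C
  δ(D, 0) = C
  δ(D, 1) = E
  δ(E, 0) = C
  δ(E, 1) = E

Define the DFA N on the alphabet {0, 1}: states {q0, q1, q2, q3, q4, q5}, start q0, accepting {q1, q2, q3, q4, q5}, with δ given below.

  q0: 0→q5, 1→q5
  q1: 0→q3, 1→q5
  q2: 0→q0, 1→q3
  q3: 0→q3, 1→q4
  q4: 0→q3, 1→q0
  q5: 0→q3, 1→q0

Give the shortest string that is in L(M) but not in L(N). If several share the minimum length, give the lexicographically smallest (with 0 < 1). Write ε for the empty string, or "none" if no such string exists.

The string 01 is accepted by M but not by N.
No shorter string lies in the difference, and 01 is the lexicographically first length-2 string in L(M) \ L(N).

01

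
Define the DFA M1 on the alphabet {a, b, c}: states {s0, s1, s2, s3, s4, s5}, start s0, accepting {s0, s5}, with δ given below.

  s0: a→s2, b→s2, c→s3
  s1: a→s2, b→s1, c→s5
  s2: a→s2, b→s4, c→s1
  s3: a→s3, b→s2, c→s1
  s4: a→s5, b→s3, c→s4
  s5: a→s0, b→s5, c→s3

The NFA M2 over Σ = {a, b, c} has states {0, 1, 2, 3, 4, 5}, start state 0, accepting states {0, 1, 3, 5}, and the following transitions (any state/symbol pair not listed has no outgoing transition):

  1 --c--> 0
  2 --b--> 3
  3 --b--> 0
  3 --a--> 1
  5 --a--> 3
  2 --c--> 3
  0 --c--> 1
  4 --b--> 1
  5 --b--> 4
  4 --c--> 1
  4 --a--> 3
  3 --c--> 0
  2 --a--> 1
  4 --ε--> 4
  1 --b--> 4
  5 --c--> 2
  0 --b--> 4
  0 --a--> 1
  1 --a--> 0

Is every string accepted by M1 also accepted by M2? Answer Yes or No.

The string accb is in L(M1) but not in L(M2).
So L(M1) ⊄ L(M2).

No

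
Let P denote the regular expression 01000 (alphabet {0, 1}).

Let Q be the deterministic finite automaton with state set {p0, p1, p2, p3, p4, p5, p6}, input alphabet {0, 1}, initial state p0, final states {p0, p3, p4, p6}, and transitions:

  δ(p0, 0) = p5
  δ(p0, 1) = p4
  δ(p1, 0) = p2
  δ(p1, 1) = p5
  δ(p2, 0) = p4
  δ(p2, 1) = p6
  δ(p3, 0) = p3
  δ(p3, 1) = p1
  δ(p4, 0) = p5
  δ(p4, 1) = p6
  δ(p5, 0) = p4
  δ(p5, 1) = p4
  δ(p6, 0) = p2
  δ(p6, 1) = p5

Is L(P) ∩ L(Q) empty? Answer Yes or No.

Converting the expression P to a DFA (subset construction, then merging equivalent states) gives the minimal DFA with states {r0, r1, r2, r3, r4, r5, r6}, start state r0, accepting states {r6} and transitions r0: 0→r1, 1→r2; r1: 0→r2, 1→r3; r2: 0→r2, 1→r2; r3: 0→r4, 1→r2; r4: 0→r5, 1→r2; r5: 0→r6, 1→r2; r6: 0→r2, 1→r2.
Exploring the product automaton P × Q from the start pair (r0, p0), following both machines on each input symbol, reaches 10 state pairs: (r0, p0), (r1, p5), (r2, p4), (r3, p4), (r2, p5), (r2, p6), (r4, p5), (r2, p2), (r5, p4), (r6, p5).
P accepts in {r6} and Q accepts in {p0, p3, p4, p6}; no reachable pair has both components accepting, so no string drives both machines to acceptance simultaneously and L(P) ∩ L(Q) = ∅.
So no string is accepted by both, and the intersection is empty.

Yes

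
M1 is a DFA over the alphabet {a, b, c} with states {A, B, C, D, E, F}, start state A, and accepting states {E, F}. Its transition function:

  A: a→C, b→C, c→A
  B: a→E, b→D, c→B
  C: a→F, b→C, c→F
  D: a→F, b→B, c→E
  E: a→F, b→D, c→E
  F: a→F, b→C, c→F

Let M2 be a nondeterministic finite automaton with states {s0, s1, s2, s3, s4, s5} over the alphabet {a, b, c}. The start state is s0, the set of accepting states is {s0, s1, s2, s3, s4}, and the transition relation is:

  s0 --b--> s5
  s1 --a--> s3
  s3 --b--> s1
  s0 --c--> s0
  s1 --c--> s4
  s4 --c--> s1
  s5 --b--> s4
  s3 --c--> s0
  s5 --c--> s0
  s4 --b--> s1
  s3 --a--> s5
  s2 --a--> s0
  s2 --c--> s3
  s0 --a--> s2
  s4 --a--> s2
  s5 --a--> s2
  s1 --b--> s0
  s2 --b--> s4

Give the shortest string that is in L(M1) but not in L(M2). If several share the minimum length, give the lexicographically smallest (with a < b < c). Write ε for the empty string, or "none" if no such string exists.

aca

The string aca is accepted by M1 but not by M2.
No shorter string lies in the difference, and aca is the lexicographically first length-3 string in L(M1) \ L(M2).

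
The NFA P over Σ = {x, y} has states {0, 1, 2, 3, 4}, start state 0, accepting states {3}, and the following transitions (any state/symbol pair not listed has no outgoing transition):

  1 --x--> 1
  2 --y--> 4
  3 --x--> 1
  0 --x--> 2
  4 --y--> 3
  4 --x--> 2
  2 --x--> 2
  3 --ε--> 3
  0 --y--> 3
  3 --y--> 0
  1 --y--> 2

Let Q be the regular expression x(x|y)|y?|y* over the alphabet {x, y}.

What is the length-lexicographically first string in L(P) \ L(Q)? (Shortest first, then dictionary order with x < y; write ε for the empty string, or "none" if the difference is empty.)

xyy

The string xyy is accepted by P but not by Q.
No shorter string lies in the difference, and xyy is the lexicographically first length-3 string in L(P) \ L(Q).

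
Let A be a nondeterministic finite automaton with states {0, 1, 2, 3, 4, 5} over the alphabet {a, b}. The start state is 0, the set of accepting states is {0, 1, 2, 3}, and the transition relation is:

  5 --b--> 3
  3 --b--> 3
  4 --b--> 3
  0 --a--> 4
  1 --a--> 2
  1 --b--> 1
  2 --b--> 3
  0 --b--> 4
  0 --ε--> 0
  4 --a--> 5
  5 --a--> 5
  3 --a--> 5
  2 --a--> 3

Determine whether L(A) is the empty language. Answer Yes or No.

The empty string ε is accepted: the run 0 ends in the accepting state 0.
Since at least one string is accepted, L(A) is not empty.

No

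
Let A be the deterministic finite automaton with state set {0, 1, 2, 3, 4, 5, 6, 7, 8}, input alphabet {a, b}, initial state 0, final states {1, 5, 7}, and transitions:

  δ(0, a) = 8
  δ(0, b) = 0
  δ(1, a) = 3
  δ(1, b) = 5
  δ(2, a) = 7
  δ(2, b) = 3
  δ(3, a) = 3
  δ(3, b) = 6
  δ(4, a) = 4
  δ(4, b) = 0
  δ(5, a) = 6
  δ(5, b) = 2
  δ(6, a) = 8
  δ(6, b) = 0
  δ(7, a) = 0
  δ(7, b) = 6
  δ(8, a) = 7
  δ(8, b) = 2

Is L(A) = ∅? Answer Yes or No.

The string aa is accepted: the run 0 → 8 → 7 ends in the accepting state 7.
Since at least one string is accepted, L(A) is not empty.

No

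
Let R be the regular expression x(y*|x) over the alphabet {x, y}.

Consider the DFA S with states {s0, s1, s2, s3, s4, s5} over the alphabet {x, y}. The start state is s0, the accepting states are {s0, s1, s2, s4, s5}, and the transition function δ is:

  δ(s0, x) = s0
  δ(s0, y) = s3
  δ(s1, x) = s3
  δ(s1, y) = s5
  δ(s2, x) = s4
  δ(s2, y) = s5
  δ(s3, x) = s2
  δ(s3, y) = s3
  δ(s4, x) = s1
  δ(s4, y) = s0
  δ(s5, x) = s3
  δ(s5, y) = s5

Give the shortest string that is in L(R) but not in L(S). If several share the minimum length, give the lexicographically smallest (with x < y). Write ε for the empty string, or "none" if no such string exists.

The string xy is accepted by R but not by S.
No shorter string lies in the difference, and xy is the lexicographically first length-2 string in L(R) \ L(S).

xy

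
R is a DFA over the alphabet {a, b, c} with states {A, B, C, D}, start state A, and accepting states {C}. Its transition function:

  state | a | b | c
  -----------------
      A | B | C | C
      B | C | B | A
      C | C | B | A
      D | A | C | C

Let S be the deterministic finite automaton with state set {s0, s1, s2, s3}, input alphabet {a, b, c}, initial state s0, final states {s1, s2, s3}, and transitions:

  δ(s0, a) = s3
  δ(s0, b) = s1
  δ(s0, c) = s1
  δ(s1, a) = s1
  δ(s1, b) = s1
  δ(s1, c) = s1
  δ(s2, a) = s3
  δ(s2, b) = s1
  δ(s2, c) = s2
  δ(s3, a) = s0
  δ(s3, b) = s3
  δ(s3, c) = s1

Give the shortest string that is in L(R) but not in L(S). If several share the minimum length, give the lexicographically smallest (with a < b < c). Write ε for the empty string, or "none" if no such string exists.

aa

The string aa is accepted by R but not by S.
No shorter string lies in the difference, and aa is the lexicographically first length-2 string in L(R) \ L(S).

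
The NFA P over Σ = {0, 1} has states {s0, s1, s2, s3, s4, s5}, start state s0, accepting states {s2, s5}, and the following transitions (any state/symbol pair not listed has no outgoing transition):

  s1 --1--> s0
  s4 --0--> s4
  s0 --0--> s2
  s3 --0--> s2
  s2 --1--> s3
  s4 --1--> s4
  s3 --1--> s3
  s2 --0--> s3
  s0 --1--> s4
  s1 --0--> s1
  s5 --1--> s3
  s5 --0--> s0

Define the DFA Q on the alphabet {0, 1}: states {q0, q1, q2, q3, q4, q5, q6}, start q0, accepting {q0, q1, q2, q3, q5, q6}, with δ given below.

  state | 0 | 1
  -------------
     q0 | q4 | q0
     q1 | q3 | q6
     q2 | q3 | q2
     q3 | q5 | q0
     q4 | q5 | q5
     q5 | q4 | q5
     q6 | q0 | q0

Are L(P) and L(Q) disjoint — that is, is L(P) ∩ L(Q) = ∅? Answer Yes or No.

Exploring the product automaton P × Q from the start pair (s0, q0), following both machines on each input symbol, reaches 6 state pairs: (s0, q0), (s2, q4), (s4, q0), (s3, q5), (s4, q4), (s4, q5).
P accepts in {s2, s5} and Q accepts in {q0, q1, q2, q3, q5, q6}; no reachable pair has both components accepting, so no string drives both machines to acceptance simultaneously and L(P) ∩ L(Q) = ∅.
So no string is accepted by both, and the intersection is empty.

Yes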